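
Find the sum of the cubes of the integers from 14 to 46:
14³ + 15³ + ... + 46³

Use ∑_{k=1}^{n} k³ = [n(n+1)/2]², then subtract the first 13 terms.
∑_{k=1}^{46} k³ = [46×47/2]² = 1081² = 1168561
∑_{k=1}^{13} k³ = [13×14/2]² = 91² = 8281
∑_{k=14}^{46} k³ = 1168561 - 8281 = 1160280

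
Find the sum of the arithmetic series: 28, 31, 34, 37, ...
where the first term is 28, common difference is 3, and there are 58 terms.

Sₙ = n/2 × (first + last)
Last term = a + (n-1)d = 28 + (58-1)×3 = 199
S_58 = 58/2 × (28 + 199)
S_58 = 58/2 × 227 = 6583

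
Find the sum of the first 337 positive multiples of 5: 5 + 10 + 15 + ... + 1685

Factor out 5: = 5(1 + 2 + ... + 337) = 5 × n(n+1)/2
= 5 × 337×338/2
= 5 × 56953
= 284765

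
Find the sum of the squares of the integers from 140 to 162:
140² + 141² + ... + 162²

Use ∑_{k=1}^{n} k² = n(n+1)(2n+1)/6, then subtract the first 139 terms.
∑_{k=1}^{162} k² = 162×163×325/6 = 1430325
∑_{k=1}^{139} k² = 139×140×279/6 = 904890
∑_{k=140}^{162} k² = 1430325 - 904890 = 525435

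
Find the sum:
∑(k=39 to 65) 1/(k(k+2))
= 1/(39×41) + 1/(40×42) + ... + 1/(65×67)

Partial fractions: 1/(k(k+2)) = (1/2)[1/k - 1/(k+2)]
Telescoping leaves the first two and last two terms:
= (1/2)[1/39 + 1/40 - 1/66 - 1/67]
= 7881/766480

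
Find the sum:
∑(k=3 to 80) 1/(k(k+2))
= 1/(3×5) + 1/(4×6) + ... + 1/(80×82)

Partial fractions: 1/(k(k+2)) = (1/2)[1/k - 1/(k+2)]
Telescoping leaves the first two and last two terms:
= (1/2)[1/3 + 1/4 - 1/81 - 1/82]
= 7423/26568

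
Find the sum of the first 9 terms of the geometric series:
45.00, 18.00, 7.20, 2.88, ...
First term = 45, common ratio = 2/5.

Sₙ = a(1 - rⁿ) / (1 - r)
S_9 = 45(1 - (2/5)^9) / (1 - (2/5))
S_9 = 45(1 - (512/1953125)) / (3/5)
S_9 = 5857839/78125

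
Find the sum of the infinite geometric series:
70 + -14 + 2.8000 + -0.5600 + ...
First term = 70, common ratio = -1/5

For |r| < 1, S = a / (1 - r)
S = 70 / (1 - (-1/5))
S = 70 / (6/5)
S = 175/3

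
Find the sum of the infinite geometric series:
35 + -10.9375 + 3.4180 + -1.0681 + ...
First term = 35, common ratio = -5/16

For |r| < 1, S = a / (1 - r)
S = 35 / (1 - (-5/16))
S = 35 / (21/16)
S = 80/3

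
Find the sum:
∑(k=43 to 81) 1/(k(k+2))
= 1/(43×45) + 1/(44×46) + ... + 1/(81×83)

Partial fractions: 1/(k(k+2)) = (1/2)[1/k - 1/(k+2)]
Telescoping leaves the first two and last two terms:
= (1/2)[1/43 + 1/44 - 1/82 - 1/83]
= 139971/12876952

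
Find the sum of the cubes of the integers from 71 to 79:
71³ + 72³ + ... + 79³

Use ∑_{k=1}^{n} k³ = [n(n+1)/2]², then subtract the first 70 terms.
∑_{k=1}^{79} k³ = [79×80/2]² = 3160² = 9985600
∑_{k=1}^{70} k³ = [70×71/2]² = 2485² = 6175225
∑_{k=71}^{79} k³ = 9985600 - 6175225 = 3810375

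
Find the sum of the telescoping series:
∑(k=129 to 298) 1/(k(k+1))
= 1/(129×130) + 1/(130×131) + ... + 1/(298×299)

Partial fractions: 1/(k(k+1)) = 1/k - 1/(k+1)
The series telescopes:
= (1/129 - 1/130) + (1/130 - 1/131) + ... + (1/298 - 1/299)
= 1/129 - 1/299
= 170/38571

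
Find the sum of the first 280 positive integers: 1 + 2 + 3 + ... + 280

Formula: ∑k = n(n+1)/2
= 280×281/2
= 78680/2
= 39340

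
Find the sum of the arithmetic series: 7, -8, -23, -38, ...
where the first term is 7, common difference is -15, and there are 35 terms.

Sₙ = n/2 × (first + last)
Last term = a + (n-1)d = 7 + (35-1)×(-15) = -503
S_35 = 35/2 × (7 + (-503))
S_35 = 35/2 × (-496) = -8680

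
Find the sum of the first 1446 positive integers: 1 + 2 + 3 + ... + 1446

Formula: ∑k = n(n+1)/2
= 1446×1447/2
= 2092362/2
= 1046181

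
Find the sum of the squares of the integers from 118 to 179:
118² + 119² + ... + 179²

Use ∑_{k=1}^{n} k² = n(n+1)(2n+1)/6, then subtract the first 117 terms.
∑_{k=1}^{179} k² = 179×180×359/6 = 1927830
∑_{k=1}^{117} k² = 117×118×235/6 = 540735
∑_{k=118}^{179} k² = 1927830 - 540735 = 1387095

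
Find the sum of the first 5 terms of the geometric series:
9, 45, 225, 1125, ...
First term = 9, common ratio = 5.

Sₙ = a(1 - rⁿ) / (1 - r)
S_5 = 9(1 - 5^5) / (1 - 5)
S_5 = 9(1 - 3125) / (-4)
S_5 = 7029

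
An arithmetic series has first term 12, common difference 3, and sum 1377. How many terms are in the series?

Using S = n/2 × [2a + (n-1)d]
1377 = n/2 × [2(12) + (n-1)(3)]
1377 = n/2 × [24 + 3n - 3]
2754 = n × [21 + 3n]
3n² + (21)n - 2754 = 0
Discriminant: Δ = (21)² - 4(3)(-2754) = 441 + 33048 = 33489
√Δ = 183
n = [-(21) + √Δ] / (2·3) = (-21 + 183) / 6 = 162 / 6 = 27
(The negative root is discarded since n must be a positive integer.)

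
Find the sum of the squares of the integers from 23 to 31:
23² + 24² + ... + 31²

Use ∑_{k=1}^{n} k² = n(n+1)(2n+1)/6, then subtract the first 22 terms.
∑_{k=1}^{31} k² = 31×32×63/6 = 10416
∑_{k=1}^{22} k² = 22×23×45/6 = 3795
∑_{k=23}^{31} k² = 10416 - 3795 = 6621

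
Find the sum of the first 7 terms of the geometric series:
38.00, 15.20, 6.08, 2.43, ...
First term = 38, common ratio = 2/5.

Sₙ = a(1 - rⁿ) / (1 - r)
S_7 = 38(1 - (2/5)^7) / (1 - (2/5))
S_7 = 38(1 - (128/78125)) / (3/5)
S_7 = 987962/15625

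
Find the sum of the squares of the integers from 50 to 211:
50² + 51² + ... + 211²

Use ∑_{k=1}^{n} k² = n(n+1)(2n+1)/6, then subtract the first 49 terms.
∑_{k=1}^{211} k² = 211×212×423/6 = 3153606
∑_{k=1}^{49} k² = 49×50×99/6 = 40425
∑_{k=50}^{211} k² = 3153606 - 40425 = 3113181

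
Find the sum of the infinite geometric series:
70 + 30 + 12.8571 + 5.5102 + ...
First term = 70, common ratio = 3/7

For |r| < 1, S = a / (1 - r)
S = 70 / (1 - (3/7))
S = 70 / (4/7)
S = 245/2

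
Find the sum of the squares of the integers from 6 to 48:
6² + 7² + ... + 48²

Use ∑_{k=1}^{n} k² = n(n+1)(2n+1)/6, then subtract the first 5 terms.
∑_{k=1}^{48} k² = 48×49×97/6 = 38024
∑_{k=1}^{5} k² = 5×6×11/6 = 55
∑_{k=6}^{48} k² = 38024 - 55 = 37969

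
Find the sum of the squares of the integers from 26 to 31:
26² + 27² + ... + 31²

Use ∑_{k=1}^{n} k² = n(n+1)(2n+1)/6, then subtract the first 25 terms.
∑_{k=1}^{31} k² = 31×32×63/6 = 10416
∑_{k=1}^{25} k² = 25×26×51/6 = 5525
∑_{k=26}^{31} k² = 10416 - 5525 = 4891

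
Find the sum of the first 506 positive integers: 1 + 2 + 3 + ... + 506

Formula: ∑k = n(n+1)/2
= 506×507/2
= 256542/2
= 128271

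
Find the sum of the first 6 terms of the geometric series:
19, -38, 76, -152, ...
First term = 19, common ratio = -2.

Sₙ = a(1 - rⁿ) / (1 - r)
S_6 = 19(1 - (-2)^6) / (1 - (-2))
S_6 = 19(1 - 64) / (3)
S_6 = -399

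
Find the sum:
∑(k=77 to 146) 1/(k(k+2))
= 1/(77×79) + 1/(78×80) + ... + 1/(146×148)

Partial fractions: 1/(k(k+2)) = (1/2)[1/k - 1/(k+2)]
Telescoping leaves the first two and last two terms:
= (1/2)[1/77 + 1/78 - 1/147 - 1/148]
= 38105/6222216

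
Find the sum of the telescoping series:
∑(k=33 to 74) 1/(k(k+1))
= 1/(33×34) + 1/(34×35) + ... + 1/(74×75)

Partial fractions: 1/(k(k+1)) = 1/k - 1/(k+1)
The series telescopes:
= (1/33 - 1/34) + (1/34 - 1/35) + ... + (1/74 - 1/75)
= 1/33 - 1/75
= 14/825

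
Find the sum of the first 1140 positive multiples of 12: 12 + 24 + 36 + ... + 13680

Factor out 12: = 12(1 + 2 + ... + 1140) = 12 × n(n+1)/2
= 12 × 1140×1141/2
= 12 × 650370
= 7804440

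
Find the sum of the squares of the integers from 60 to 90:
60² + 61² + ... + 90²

Use ∑_{k=1}^{n} k² = n(n+1)(2n+1)/6, then subtract the first 59 terms.
∑_{k=1}^{90} k² = 90×91×181/6 = 247065
∑_{k=1}^{59} k² = 59×60×119/6 = 70210
∑_{k=60}^{90} k² = 247065 - 70210 = 176855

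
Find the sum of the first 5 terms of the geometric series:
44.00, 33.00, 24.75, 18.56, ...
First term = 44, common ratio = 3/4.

Sₙ = a(1 - rⁿ) / (1 - r)
S_5 = 44(1 - (3/4)^5) / (1 - (3/4))
S_5 = 44(1 - (243/1024)) / (1/4)
S_5 = 8591/64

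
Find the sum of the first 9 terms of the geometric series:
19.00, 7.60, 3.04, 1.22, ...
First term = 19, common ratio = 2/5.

Sₙ = a(1 - rⁿ) / (1 - r)
S_9 = 19(1 - (2/5)^9) / (1 - (2/5))
S_9 = 19(1 - (512/1953125)) / (3/5)
S_9 = 12366549/390625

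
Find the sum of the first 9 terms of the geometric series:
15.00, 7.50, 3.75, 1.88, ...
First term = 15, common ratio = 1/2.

Sₙ = a(1 - rⁿ) / (1 - r)
S_9 = 15(1 - (1/2)^9) / (1 - (1/2))
S_9 = 15(1 - (1/512)) / (1/2)
S_9 = 7665/256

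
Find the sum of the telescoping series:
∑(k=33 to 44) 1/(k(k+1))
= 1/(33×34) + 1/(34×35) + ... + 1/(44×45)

Partial fractions: 1/(k(k+1)) = 1/k - 1/(k+1)
The series telescopes:
= (1/33 - 1/34) + (1/34 - 1/35) + ... + (1/44 - 1/45)
= 1/33 - 1/45
= 4/495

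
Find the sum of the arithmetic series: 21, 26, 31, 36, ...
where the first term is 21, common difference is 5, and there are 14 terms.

Sₙ = n/2 × (first + last)
Last term = a + (n-1)d = 21 + (14-1)×5 = 86
S_14 = 14/2 × (21 + 86)
S_14 = 14/2 × 107 = 749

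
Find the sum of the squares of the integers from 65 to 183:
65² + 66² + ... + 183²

Use ∑_{k=1}^{n} k² = n(n+1)(2n+1)/6, then subtract the first 64 terms.
∑_{k=1}^{183} k² = 183×184×367/6 = 2059604
∑_{k=1}^{64} k² = 64×65×129/6 = 89440
∑_{k=65}^{183} k² = 2059604 - 89440 = 1970164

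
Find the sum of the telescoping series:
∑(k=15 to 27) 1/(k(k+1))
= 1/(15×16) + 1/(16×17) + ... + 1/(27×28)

Partial fractions: 1/(k(k+1)) = 1/k - 1/(k+1)
The series telescopes:
= (1/15 - 1/16) + (1/16 - 1/17) + ... + (1/27 - 1/28)
= 1/15 - 1/28
= 13/420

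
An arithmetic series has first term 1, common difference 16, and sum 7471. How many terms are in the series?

Using S = n/2 × [2a + (n-1)d]
7471 = n/2 × [2(1) + (n-1)(16)]
7471 = n/2 × [2 + 16n - 16]
14942 = n × [-14 + 16n]
16n² + (-14)n - 14942 = 0
Discriminant: Δ = (-14)² - 4(16)(-14942) = 196 + 956288 = 956484
√Δ = 978
n = [-(-14) + √Δ] / (2·16) = (14 + 978) / 32 = 992 / 32 = 31
(The negative root is discarded since n must be a positive integer.)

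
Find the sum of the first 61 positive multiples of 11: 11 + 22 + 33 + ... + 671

Factor out 11: = 11(1 + 2 + ... + 61) = 11 × n(n+1)/2
= 11 × 61×62/2
= 11 × 1891
= 20801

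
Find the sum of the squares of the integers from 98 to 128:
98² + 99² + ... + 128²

Use ∑_{k=1}^{n} k² = n(n+1)(2n+1)/6, then subtract the first 97 terms.
∑_{k=1}^{128} k² = 128×129×257/6 = 707264
∑_{k=1}^{97} k² = 97×98×195/6 = 308945
∑_{k=98}^{128} k² = 707264 - 308945 = 398319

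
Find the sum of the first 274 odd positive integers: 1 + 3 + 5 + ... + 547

Sum of first n odd numbers = n²
= 274²
= 75076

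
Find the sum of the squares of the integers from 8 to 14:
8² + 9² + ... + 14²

Use ∑_{k=1}^{n} k² = n(n+1)(2n+1)/6, then subtract the first 7 terms.
∑_{k=1}^{14} k² = 14×15×29/6 = 1015
∑_{k=1}^{7} k² = 7×8×15/6 = 140
∑_{k=8}^{14} k² = 1015 - 140 = 875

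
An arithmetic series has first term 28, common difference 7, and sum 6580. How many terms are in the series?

Using S = n/2 × [2a + (n-1)d]
6580 = n/2 × [2(28) + (n-1)(7)]
6580 = n/2 × [56 + 7n - 7]
13160 = n × [49 + 7n]
7n² + (49)n - 13160 = 0
Discriminant: Δ = (49)² - 4(7)(-13160) = 2401 + 368480 = 370881
√Δ = 609
n = [-(49) + √Δ] / (2·7) = (-49 + 609) / 14 = 560 / 14 = 40
(The negative root is discarded since n must be a positive integer.)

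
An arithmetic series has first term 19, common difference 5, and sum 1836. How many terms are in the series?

Using S = n/2 × [2a + (n-1)d]
1836 = n/2 × [2(19) + (n-1)(5)]
1836 = n/2 × [38 + 5n - 5]
3672 = n × [33 + 5n]
5n² + (33)n - 3672 = 0
Discriminant: Δ = (33)² - 4(5)(-3672) = 1089 + 73440 = 74529
√Δ = 273
n = [-(33) + √Δ] / (2·5) = (-33 + 273) / 10 = 240 / 10 = 24
(The negative root is discarded since n must be a positive integer.)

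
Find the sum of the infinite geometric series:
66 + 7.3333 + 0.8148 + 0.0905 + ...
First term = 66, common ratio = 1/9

For |r| < 1, S = a / (1 - r)
S = 66 / (1 - (1/9))
S = 66 / (8/9)
S = 297/4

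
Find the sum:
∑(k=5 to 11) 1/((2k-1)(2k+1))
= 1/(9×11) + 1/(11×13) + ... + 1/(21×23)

Partial fractions: 1/((2k-1)(2k+1)) = (1/2)[1/(2k-1) - 1/(2k+1)]
The series telescopes:
= (1/2)[1/9 - 1/23]
= 7/207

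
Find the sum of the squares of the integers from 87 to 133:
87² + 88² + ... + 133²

Use ∑_{k=1}^{n} k² = n(n+1)(2n+1)/6, then subtract the first 86 terms.
∑_{k=1}^{133} k² = 133×134×267/6 = 793079
∑_{k=1}^{86} k² = 86×87×173/6 = 215731
∑_{k=87}^{133} k² = 793079 - 215731 = 577348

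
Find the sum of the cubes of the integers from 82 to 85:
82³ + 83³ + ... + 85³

Use ∑_{k=1}^{n} k³ = [n(n+1)/2]², then subtract the first 81 terms.
∑_{k=1}^{85} k³ = [85×86/2]² = 3655² = 13359025
∑_{k=1}^{81} k³ = [81×82/2]² = 3321² = 11029041
∑_{k=82}^{85} k³ = 13359025 - 11029041 = 2329984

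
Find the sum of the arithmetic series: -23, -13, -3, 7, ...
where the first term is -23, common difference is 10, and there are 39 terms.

Sₙ = n/2 × (first + last)
Last term = a + (n-1)d = -23 + (39-1)×10 = 357
S_39 = 39/2 × (-23 + 357)
S_39 = 39/2 × 334 = 6513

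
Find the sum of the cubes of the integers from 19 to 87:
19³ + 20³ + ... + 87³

Use ∑_{k=1}^{n} k³ = [n(n+1)/2]², then subtract the first 18 terms.
∑_{k=1}^{87} k³ = [87×88/2]² = 3828² = 14653584
∑_{k=1}^{18} k³ = [18×19/2]² = 171² = 29241
∑_{k=19}^{87} k³ = 14653584 - 29241 = 14624343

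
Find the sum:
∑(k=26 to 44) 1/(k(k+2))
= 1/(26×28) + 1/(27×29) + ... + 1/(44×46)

Partial fractions: 1/(k(k+2)) = (1/2)[1/k - 1/(k+2)]
Telescoping leaves the first two and last two terms:
= (1/2)[1/26 + 1/27 - 1/45 - 1/46]
= 1273/80730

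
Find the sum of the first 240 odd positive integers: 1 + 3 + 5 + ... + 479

Sum of first n odd numbers = n²
= 240²
= 57600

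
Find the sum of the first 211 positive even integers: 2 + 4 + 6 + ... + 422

Sum of first n even numbers = n(n+1)
= 211×212
= 44732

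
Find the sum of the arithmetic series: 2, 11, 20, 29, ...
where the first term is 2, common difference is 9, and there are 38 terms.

Sₙ = n/2 × (first + last)
Last term = a + (n-1)d = 2 + (38-1)×9 = 335
S_38 = 38/2 × (2 + 335)
S_38 = 38/2 × 337 = 6403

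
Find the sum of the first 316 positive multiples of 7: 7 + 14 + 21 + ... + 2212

Factor out 7: = 7(1 + 2 + ... + 316) = 7 × n(n+1)/2
= 7 × 316×317/2
= 7 × 50086
= 350602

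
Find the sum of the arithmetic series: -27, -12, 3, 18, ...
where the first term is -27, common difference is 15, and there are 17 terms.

Sₙ = n/2 × (first + last)
Last term = a + (n-1)d = -27 + (17-1)×15 = 213
S_17 = 17/2 × (-27 + 213)
S_17 = 17/2 × 186 = 1581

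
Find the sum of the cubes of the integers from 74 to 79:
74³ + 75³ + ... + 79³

Use ∑_{k=1}^{n} k³ = [n(n+1)/2]², then subtract the first 73 terms.
∑_{k=1}^{79} k³ = [79×80/2]² = 3160² = 9985600
∑_{k=1}^{73} k³ = [73×74/2]² = 2701² = 7295401
∑_{k=74}^{79} k³ = 9985600 - 7295401 = 2690199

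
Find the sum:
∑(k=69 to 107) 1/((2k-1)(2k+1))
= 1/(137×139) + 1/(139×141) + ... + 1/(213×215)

Partial fractions: 1/((2k-1)(2k+1)) = (1/2)[1/(2k-1) - 1/(2k+1)]
The series telescopes:
= (1/2)[1/137 - 1/215]
= 39/29455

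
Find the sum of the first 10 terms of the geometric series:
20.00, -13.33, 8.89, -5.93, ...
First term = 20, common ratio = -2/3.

Sₙ = a(1 - rⁿ) / (1 - r)
S_10 = 20(1 - (-2/3)^10) / (1 - (-2/3))
S_10 = 20(1 - (1024/59049)) / (5/3)
S_10 = 232100/19683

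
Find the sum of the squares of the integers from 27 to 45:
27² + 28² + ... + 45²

Use ∑_{k=1}^{n} k² = n(n+1)(2n+1)/6, then subtract the first 26 terms.
∑_{k=1}^{45} k² = 45×46×91/6 = 31395
∑_{k=1}^{26} k² = 26×27×53/6 = 6201
∑_{k=27}^{45} k² = 31395 - 6201 = 25194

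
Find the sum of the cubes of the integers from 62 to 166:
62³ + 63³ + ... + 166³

Use ∑_{k=1}^{n} k³ = [n(n+1)/2]², then subtract the first 61 terms.
∑_{k=1}^{166} k³ = [166×167/2]² = 13861² = 192127321
∑_{k=1}^{61} k³ = [61×62/2]² = 1891² = 3575881
∑_{k=62}^{166} k³ = 192127321 - 3575881 = 188551440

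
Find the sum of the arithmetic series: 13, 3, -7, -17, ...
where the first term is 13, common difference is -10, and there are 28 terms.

Sₙ = n/2 × (first + last)
Last term = a + (n-1)d = 13 + (28-1)×(-10) = -257
S_28 = 28/2 × (13 + (-257))
S_28 = 28/2 × (-244) = -3416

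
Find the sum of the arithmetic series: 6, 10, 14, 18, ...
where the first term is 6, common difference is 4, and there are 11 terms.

Sₙ = n/2 × (first + last)
Last term = a + (n-1)d = 6 + (11-1)×4 = 46
S_11 = 11/2 × (6 + 46)
S_11 = 11/2 × 52 = 286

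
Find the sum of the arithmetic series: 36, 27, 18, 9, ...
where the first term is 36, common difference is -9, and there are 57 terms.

Sₙ = n/2 × (first + last)
Last term = a + (n-1)d = 36 + (57-1)×(-9) = -468
S_57 = 57/2 × (36 + (-468))
S_57 = 57/2 × (-432) = -12312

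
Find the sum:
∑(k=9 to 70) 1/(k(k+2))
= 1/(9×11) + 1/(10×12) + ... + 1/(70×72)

Partial fractions: 1/(k(k+2)) = (1/2)[1/k - 1/(k+2)]
Telescoping leaves the first two and last two terms:
= (1/2)[1/9 + 1/10 - 1/71 - 1/72]
= 4681/51120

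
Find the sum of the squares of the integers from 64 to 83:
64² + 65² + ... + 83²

Use ∑_{k=1}^{n} k² = n(n+1)(2n+1)/6, then subtract the first 63 terms.
∑_{k=1}^{83} k² = 83×84×167/6 = 194054
∑_{k=1}^{63} k² = 63×64×127/6 = 85344
∑_{k=64}^{83} k² = 194054 - 85344 = 108710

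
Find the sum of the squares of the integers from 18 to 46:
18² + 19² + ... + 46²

Use ∑_{k=1}^{n} k² = n(n+1)(2n+1)/6, then subtract the first 17 terms.
∑_{k=1}^{46} k² = 46×47×93/6 = 33511
∑_{k=1}^{17} k² = 17×18×35/6 = 1785
∑_{k=18}^{46} k² = 33511 - 1785 = 31726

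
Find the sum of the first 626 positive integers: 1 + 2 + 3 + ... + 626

Formula: ∑k = n(n+1)/2
= 626×627/2
= 392502/2
= 196251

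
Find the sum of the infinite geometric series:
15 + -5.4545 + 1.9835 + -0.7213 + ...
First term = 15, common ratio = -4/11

For |r| < 1, S = a / (1 - r)
S = 15 / (1 - (-4/11))
S = 15 / (15/11)
S = 11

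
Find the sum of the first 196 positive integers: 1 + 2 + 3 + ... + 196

Formula: ∑k = n(n+1)/2
= 196×197/2
= 38612/2
= 19306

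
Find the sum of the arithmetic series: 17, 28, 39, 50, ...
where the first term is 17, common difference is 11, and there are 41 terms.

Sₙ = n/2 × (first + last)
Last term = a + (n-1)d = 17 + (41-1)×11 = 457
S_41 = 41/2 × (17 + 457)
S_41 = 41/2 × 474 = 9717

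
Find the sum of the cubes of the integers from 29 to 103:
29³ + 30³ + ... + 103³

Use ∑_{k=1}^{n} k³ = [n(n+1)/2]², then subtract the first 28 terms.
∑_{k=1}^{103} k³ = [103×104/2]² = 5356² = 28686736
∑_{k=1}^{28} k³ = [28×29/2]² = 406² = 164836
∑_{k=29}^{103} k³ = 28686736 - 164836 = 28521900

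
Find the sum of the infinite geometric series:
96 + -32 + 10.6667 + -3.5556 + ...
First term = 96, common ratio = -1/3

For |r| < 1, S = a / (1 - r)
S = 96 / (1 - (-1/3))
S = 96 / (4/3)
S = 72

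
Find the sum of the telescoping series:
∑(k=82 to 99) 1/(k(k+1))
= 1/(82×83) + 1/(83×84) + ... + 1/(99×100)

Partial fractions: 1/(k(k+1)) = 1/k - 1/(k+1)
The series telescopes:
= (1/82 - 1/83) + (1/83 - 1/84) + ... + (1/99 - 1/100)
= 1/82 - 1/100
= 9/4100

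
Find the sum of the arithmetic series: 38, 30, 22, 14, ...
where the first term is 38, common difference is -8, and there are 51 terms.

Sₙ = n/2 × (first + last)
Last term = a + (n-1)d = 38 + (51-1)×(-8) = -362
S_51 = 51/2 × (38 + (-362))
S_51 = 51/2 × (-324) = -8262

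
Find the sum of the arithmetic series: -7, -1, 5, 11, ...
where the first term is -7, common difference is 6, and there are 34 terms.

Sₙ = n/2 × (first + last)
Last term = a + (n-1)d = -7 + (34-1)×6 = 191
S_34 = 34/2 × (-7 + 191)
S_34 = 34/2 × 184 = 3128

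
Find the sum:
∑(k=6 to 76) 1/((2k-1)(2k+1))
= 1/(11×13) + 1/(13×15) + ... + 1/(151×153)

Partial fractions: 1/((2k-1)(2k+1)) = (1/2)[1/(2k-1) - 1/(2k+1)]
The series telescopes:
= (1/2)[1/11 - 1/153]
= 71/1683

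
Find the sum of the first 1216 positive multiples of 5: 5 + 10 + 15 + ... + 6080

Factor out 5: = 5(1 + 2 + ... + 1216) = 5 × n(n+1)/2
= 5 × 1216×1217/2
= 5 × 739936
= 3699680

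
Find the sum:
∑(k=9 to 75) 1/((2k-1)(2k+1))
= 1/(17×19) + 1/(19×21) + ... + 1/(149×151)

Partial fractions: 1/((2k-1)(2k+1)) = (1/2)[1/(2k-1) - 1/(2k+1)]
The series telescopes:
= (1/2)[1/17 - 1/151]
= 67/2567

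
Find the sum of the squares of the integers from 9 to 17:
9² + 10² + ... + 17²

Use ∑_{k=1}^{n} k² = n(n+1)(2n+1)/6, then subtract the first 8 terms.
∑_{k=1}^{17} k² = 17×18×35/6 = 1785
∑_{k=1}^{8} k² = 8×9×17/6 = 204
∑_{k=9}^{17} k² = 1785 - 204 = 1581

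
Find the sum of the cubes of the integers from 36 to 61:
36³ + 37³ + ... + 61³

Use ∑_{k=1}^{n} k³ = [n(n+1)/2]², then subtract the first 35 terms.
∑_{k=1}^{61} k³ = [61×62/2]² = 1891² = 3575881
∑_{k=1}^{35} k³ = [35×36/2]² = 630² = 396900
∑_{k=36}^{61} k³ = 3575881 - 396900 = 3178981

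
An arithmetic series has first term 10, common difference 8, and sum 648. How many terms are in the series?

Using S = n/2 × [2a + (n-1)d]
648 = n/2 × [2(10) + (n-1)(8)]
648 = n/2 × [20 + 8n - 8]
1296 = n × [12 + 8n]
8n² + (12)n - 1296 = 0
Discriminant: Δ = (12)² - 4(8)(-1296) = 144 + 41472 = 41616
√Δ = 204
n = [-(12) + √Δ] / (2·8) = (-12 + 204) / 16 = 192 / 16 = 12
(The negative root is discarded since n must be a positive integer.)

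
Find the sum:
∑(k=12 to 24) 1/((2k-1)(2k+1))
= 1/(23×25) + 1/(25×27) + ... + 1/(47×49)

Partial fractions: 1/((2k-1)(2k+1)) = (1/2)[1/(2k-1) - 1/(2k+1)]
The series telescopes:
= (1/2)[1/23 - 1/49]
= 13/1127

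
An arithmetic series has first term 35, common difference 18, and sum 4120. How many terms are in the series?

Using S = n/2 × [2a + (n-1)d]
4120 = n/2 × [2(35) + (n-1)(18)]
4120 = n/2 × [70 + 18n - 18]
8240 = n × [52 + 18n]
18n² + (52)n - 8240 = 0
Discriminant: Δ = (52)² - 4(18)(-8240) = 2704 + 593280 = 595984
√Δ = 772
n = [-(52) + √Δ] / (2·18) = (-52 + 772) / 36 = 720 / 36 = 20
(The negative root is discarded since n must be a positive integer.)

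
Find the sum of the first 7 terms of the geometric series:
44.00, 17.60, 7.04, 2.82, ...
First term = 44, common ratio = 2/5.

Sₙ = a(1 - rⁿ) / (1 - r)
S_7 = 44(1 - (2/5)^7) / (1 - (2/5))
S_7 = 44(1 - (128/78125)) / (3/5)
S_7 = 1143956/15625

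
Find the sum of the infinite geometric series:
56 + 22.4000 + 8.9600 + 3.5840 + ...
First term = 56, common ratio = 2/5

For |r| < 1, S = a / (1 - r)
S = 56 / (1 - (2/5))
S = 56 / (3/5)
S = 280/3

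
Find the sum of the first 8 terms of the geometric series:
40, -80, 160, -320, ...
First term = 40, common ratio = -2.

Sₙ = a(1 - rⁿ) / (1 - r)
S_8 = 40(1 - (-2)^8) / (1 - (-2))
S_8 = 40(1 - 256) / (3)
S_8 = -3400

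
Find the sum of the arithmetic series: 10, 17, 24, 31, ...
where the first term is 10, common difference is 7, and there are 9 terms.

Sₙ = n/2 × (first + last)
Last term = a + (n-1)d = 10 + (9-1)×7 = 66
S_9 = 9/2 × (10 + 66)
S_9 = 9/2 × 76 = 342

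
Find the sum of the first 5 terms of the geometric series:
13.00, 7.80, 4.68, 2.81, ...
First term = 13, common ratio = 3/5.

Sₙ = a(1 - rⁿ) / (1 - r)
S_5 = 13(1 - (3/5)^5) / (1 - (3/5))
S_5 = 13(1 - (243/3125)) / (2/5)
S_5 = 18733/625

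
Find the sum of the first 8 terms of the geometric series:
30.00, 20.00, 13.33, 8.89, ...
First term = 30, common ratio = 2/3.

Sₙ = a(1 - rⁿ) / (1 - r)
S_8 = 30(1 - (2/3)^8) / (1 - (2/3))
S_8 = 30(1 - (256/6561)) / (1/3)
S_8 = 63050/729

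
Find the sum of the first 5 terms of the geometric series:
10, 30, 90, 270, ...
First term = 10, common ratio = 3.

Sₙ = a(1 - rⁿ) / (1 - r)
S_5 = 10(1 - 3^5) / (1 - 3)
S_5 = 10(1 - 243) / (-2)
S_5 = 1210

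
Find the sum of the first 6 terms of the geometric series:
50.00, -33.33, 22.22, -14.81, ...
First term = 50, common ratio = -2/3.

Sₙ = a(1 - rⁿ) / (1 - r)
S_6 = 50(1 - (-2/3)^6) / (1 - (-2/3))
S_6 = 50(1 - (64/729)) / (5/3)
S_6 = 6650/243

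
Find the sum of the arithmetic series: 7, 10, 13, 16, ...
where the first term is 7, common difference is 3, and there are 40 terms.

Sₙ = n/2 × (first + last)
Last term = a + (n-1)d = 7 + (40-1)×3 = 124
S_40 = 40/2 × (7 + 124)
S_40 = 40/2 × 131 = 2620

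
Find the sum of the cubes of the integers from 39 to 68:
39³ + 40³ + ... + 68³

Use ∑_{k=1}^{n} k³ = [n(n+1)/2]², then subtract the first 38 terms.
∑_{k=1}^{68} k³ = [68×69/2]² = 2346² = 5503716
∑_{k=1}^{38} k³ = [38×39/2]² = 741² = 549081
∑_{k=39}^{68} k³ = 5503716 - 549081 = 4954635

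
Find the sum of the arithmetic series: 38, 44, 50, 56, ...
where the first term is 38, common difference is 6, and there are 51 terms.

Sₙ = n/2 × (first + last)
Last term = a + (n-1)d = 38 + (51-1)×6 = 338
S_51 = 51/2 × (38 + 338)
S_51 = 51/2 × 376 = 9588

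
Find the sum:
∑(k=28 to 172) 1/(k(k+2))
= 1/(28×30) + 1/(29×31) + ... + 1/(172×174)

Partial fractions: 1/(k(k+2)) = (1/2)[1/k - 1/(k+2)]
Telescoping leaves the first two and last two terms:
= (1/2)[1/28 + 1/29 - 1/173 - 1/174]
= 24725/842856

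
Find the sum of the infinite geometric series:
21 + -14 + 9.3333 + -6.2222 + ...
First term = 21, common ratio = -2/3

For |r| < 1, S = a / (1 - r)
S = 21 / (1 - (-2/3))
S = 21 / (5/3)
S = 63/5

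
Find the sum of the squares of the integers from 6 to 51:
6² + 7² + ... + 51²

Use ∑_{k=1}^{n} k² = n(n+1)(2n+1)/6, then subtract the first 5 terms.
∑_{k=1}^{51} k² = 51×52×103/6 = 45526
∑_{k=1}^{5} k² = 5×6×11/6 = 55
∑_{k=6}^{51} k² = 45526 - 55 = 45471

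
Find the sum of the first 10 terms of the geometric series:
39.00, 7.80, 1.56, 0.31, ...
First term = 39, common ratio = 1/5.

Sₙ = a(1 - rⁿ) / (1 - r)
S_10 = 39(1 - (1/5)^10) / (1 - (1/5))
S_10 = 39(1 - (1/9765625)) / (4/5)
S_10 = 95214834/1953125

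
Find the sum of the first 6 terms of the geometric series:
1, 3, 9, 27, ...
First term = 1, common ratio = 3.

Sₙ = a(1 - rⁿ) / (1 - r)
S_6 = 1(1 - 3^6) / (1 - 3)
S_6 = 1(1 - 729) / (-2)
S_6 = 364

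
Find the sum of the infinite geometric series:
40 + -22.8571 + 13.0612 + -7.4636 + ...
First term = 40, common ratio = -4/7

For |r| < 1, S = a / (1 - r)
S = 40 / (1 - (-4/7))
S = 40 / (11/7)
S = 280/11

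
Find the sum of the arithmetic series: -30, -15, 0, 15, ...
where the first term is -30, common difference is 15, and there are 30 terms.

Sₙ = n/2 × (first + last)
Last term = a + (n-1)d = -30 + (30-1)×15 = 405
S_30 = 30/2 × (-30 + 405)
S_30 = 30/2 × 375 = 5625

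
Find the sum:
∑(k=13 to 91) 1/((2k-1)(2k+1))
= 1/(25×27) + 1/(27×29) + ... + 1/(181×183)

Partial fractions: 1/((2k-1)(2k+1)) = (1/2)[1/(2k-1) - 1/(2k+1)]
The series telescopes:
= (1/2)[1/25 - 1/183]
= 79/4575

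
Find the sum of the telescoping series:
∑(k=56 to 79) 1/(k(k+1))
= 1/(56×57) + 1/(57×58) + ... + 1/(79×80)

Partial fractions: 1/(k(k+1)) = 1/k - 1/(k+1)
The series telescopes:
= (1/56 - 1/57) + (1/57 - 1/58) + ... + (1/79 - 1/80)
= 1/56 - 1/80
= 3/560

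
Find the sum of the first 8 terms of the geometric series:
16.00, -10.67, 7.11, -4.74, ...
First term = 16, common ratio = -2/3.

Sₙ = a(1 - rⁿ) / (1 - r)
S_8 = 16(1 - (-2/3)^8) / (1 - (-2/3))
S_8 = 16(1 - (256/6561)) / (5/3)
S_8 = 20176/2187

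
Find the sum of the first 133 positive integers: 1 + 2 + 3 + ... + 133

Formula: ∑k = n(n+1)/2
= 133×134/2
= 17822/2
= 8911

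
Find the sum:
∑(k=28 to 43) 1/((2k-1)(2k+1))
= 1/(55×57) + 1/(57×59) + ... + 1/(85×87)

Partial fractions: 1/((2k-1)(2k+1)) = (1/2)[1/(2k-1) - 1/(2k+1)]
The series telescopes:
= (1/2)[1/55 - 1/87]
= 16/4785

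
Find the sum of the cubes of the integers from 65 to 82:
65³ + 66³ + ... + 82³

Use ∑_{k=1}^{n} k³ = [n(n+1)/2]², then subtract the first 64 terms.
∑_{k=1}^{82} k³ = [82×83/2]² = 3403² = 11580409
∑_{k=1}^{64} k³ = [64×65/2]² = 2080² = 4326400
∑_{k=65}^{82} k³ = 11580409 - 4326400 = 7254009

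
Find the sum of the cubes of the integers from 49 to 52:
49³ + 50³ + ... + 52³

Use ∑_{k=1}^{n} k³ = [n(n+1)/2]², then subtract the first 48 terms.
∑_{k=1}^{52} k³ = [52×53/2]² = 1378² = 1898884
∑_{k=1}^{48} k³ = [48×49/2]² = 1176² = 1382976
∑_{k=49}^{52} k³ = 1898884 - 1382976 = 515908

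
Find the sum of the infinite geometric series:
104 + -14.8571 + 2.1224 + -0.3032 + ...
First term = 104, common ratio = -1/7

For |r| < 1, S = a / (1 - r)
S = 104 / (1 - (-1/7))
S = 104 / (8/7)
S = 91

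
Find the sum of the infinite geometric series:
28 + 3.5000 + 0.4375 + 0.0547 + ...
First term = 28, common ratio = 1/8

For |r| < 1, S = a / (1 - r)
S = 28 / (1 - (1/8))
S = 28 / (7/8)
S = 32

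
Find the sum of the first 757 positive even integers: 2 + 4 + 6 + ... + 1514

Sum of first n even numbers = n(n+1)
= 757×758
= 573806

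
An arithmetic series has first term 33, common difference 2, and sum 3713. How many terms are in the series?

Using S = n/2 × [2a + (n-1)d]
3713 = n/2 × [2(33) + (n-1)(2)]
3713 = n/2 × [66 + 2n - 2]
7426 = n × [64 + 2n]
2n² + (64)n - 7426 = 0
Discriminant: Δ = (64)² - 4(2)(-7426) = 4096 + 59408 = 63504
√Δ = 252
n = [-(64) + √Δ] / (2·2) = (-64 + 252) / 4 = 188 / 4 = 47
(The negative root is discarded since n must be a positive integer.)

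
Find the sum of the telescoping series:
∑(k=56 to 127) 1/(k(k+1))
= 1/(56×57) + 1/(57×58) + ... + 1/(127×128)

Partial fractions: 1/(k(k+1)) = 1/k - 1/(k+1)
The series telescopes:
= (1/56 - 1/57) + (1/57 - 1/58) + ... + (1/127 - 1/128)
= 1/56 - 1/128
= 9/896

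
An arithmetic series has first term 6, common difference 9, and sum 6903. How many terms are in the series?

Using S = n/2 × [2a + (n-1)d]
6903 = n/2 × [2(6) + (n-1)(9)]
6903 = n/2 × [12 + 9n - 9]
13806 = n × [3 + 9n]
9n² + (3)n - 13806 = 0
Discriminant: Δ = (3)² - 4(9)(-13806) = 9 + 497016 = 497025
√Δ = 705
n = [-(3) + √Δ] / (2·9) = (-3 + 705) / 18 = 702 / 18 = 39
(The negative root is discarded since n must be a positive integer.)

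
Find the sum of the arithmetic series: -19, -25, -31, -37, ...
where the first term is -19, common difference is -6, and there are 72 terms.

Sₙ = n/2 × (first + last)
Last term = a + (n-1)d = -19 + (72-1)×(-6) = -445
S_72 = 72/2 × (-19 + (-445))
S_72 = 72/2 × (-464) = -16704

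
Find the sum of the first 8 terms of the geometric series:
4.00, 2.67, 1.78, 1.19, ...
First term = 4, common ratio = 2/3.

Sₙ = a(1 - rⁿ) / (1 - r)
S_8 = 4(1 - (2/3)^8) / (1 - (2/3))
S_8 = 4(1 - (256/6561)) / (1/3)
S_8 = 25220/2187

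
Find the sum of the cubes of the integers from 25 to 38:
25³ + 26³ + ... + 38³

Use ∑_{k=1}^{n} k³ = [n(n+1)/2]², then subtract the first 24 terms.
∑_{k=1}^{38} k³ = [38×39/2]² = 741² = 549081
∑_{k=1}^{24} k³ = [24×25/2]² = 300² = 90000
∑_{k=25}^{38} k³ = 549081 - 90000 = 459081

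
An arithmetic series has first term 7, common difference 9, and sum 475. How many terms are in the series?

Using S = n/2 × [2a + (n-1)d]
475 = n/2 × [2(7) + (n-1)(9)]
475 = n/2 × [14 + 9n - 9]
950 = n × [5 + 9n]
9n² + (5)n - 950 = 0
Discriminant: Δ = (5)² - 4(9)(-950) = 25 + 34200 = 34225
√Δ = 185
n = [-(5) + √Δ] / (2·9) = (-5 + 185) / 18 = 180 / 18 = 10
(The negative root is discarded since n must be a positive integer.)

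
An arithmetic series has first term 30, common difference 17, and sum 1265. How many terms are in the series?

Using S = n/2 × [2a + (n-1)d]
1265 = n/2 × [2(30) + (n-1)(17)]
1265 = n/2 × [60 + 17n - 17]
2530 = n × [43 + 17n]
17n² + (43)n - 2530 = 0
Discriminant: Δ = (43)² - 4(17)(-2530) = 1849 + 172040 = 173889
√Δ = 417
n = [-(43) + √Δ] / (2·17) = (-43 + 417) / 34 = 374 / 34 = 11
(The negative root is discarded since n must be a positive integer.)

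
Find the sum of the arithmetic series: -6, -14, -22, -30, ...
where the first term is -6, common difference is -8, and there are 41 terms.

Sₙ = n/2 × (first + last)
Last term = a + (n-1)d = -6 + (41-1)×(-8) = -326
S_41 = 41/2 × (-6 + (-326))
S_41 = 41/2 × (-332) = -6806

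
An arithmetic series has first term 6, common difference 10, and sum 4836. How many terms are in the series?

Using S = n/2 × [2a + (n-1)d]
4836 = n/2 × [2(6) + (n-1)(10)]
4836 = n/2 × [12 + 10n - 10]
9672 = n × [2 + 10n]
10n² + (2)n - 9672 = 0
Discriminant: Δ = (2)² - 4(10)(-9672) = 4 + 386880 = 386884
√Δ = 622
n = [-(2) + √Δ] / (2·10) = (-2 + 622) / 20 = 620 / 20 = 31
(The negative root is discarded since n must be a positive integer.)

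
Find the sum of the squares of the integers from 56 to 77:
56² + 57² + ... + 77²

Use ∑_{k=1}^{n} k² = n(n+1)(2n+1)/6, then subtract the first 55 terms.
∑_{k=1}^{77} k² = 77×78×155/6 = 155155
∑_{k=1}^{55} k² = 55×56×111/6 = 56980
∑_{k=56}^{77} k² = 155155 - 56980 = 98175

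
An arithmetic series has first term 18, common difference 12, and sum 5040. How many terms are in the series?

Using S = n/2 × [2a + (n-1)d]
5040 = n/2 × [2(18) + (n-1)(12)]
5040 = n/2 × [36 + 12n - 12]
10080 = n × [24 + 12n]
12n² + (24)n - 10080 = 0
Discriminant: Δ = (24)² - 4(12)(-10080) = 576 + 483840 = 484416
√Δ = 696
n = [-(24) + √Δ] / (2·12) = (-24 + 696) / 24 = 672 / 24 = 28
(The negative root is discarded since n must be a positive integer.)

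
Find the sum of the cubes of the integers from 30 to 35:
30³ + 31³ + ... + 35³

Use ∑_{k=1}^{n} k³ = [n(n+1)/2]², then subtract the first 29 terms.
∑_{k=1}^{35} k³ = [35×36/2]² = 630² = 396900
∑_{k=1}^{29} k³ = [29×30/2]² = 435² = 189225
∑_{k=30}^{35} k³ = 396900 - 189225 = 207675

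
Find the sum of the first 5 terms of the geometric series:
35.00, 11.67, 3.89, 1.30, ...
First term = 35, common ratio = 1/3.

Sₙ = a(1 - rⁿ) / (1 - r)
S_5 = 35(1 - (1/3)^5) / (1 - (1/3))
S_5 = 35(1 - (1/243)) / (2/3)
S_5 = 4235/81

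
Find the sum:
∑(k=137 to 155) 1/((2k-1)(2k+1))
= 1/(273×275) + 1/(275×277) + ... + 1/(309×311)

Partial fractions: 1/((2k-1)(2k+1)) = (1/2)[1/(2k-1) - 1/(2k+1)]
The series telescopes:
= (1/2)[1/273 - 1/311]
= 19/84903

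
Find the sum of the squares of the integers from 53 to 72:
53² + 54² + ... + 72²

Use ∑_{k=1}^{n} k² = n(n+1)(2n+1)/6, then subtract the first 52 terms.
∑_{k=1}^{72} k² = 72×73×145/6 = 127020
∑_{k=1}^{52} k² = 52×53×105/6 = 48230
∑_{k=53}^{72} k² = 127020 - 48230 = 78790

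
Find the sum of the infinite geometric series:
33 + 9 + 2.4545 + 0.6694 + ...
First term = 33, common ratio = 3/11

For |r| < 1, S = a / (1 - r)
S = 33 / (1 - (3/11))
S = 33 / (8/11)
S = 363/8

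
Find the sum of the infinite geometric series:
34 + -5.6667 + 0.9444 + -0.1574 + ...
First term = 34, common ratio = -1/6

For |r| < 1, S = a / (1 - r)
S = 34 / (1 - (-1/6))
S = 34 / (7/6)
S = 204/7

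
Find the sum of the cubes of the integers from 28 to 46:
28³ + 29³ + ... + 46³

Use ∑_{k=1}^{n} k³ = [n(n+1)/2]², then subtract the first 27 terms.
∑_{k=1}^{46} k³ = [46×47/2]² = 1081² = 1168561
∑_{k=1}^{27} k³ = [27×28/2]² = 378² = 142884
∑_{k=28}^{46} k³ = 1168561 - 142884 = 1025677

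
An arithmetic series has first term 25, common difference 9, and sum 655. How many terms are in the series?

Using S = n/2 × [2a + (n-1)d]
655 = n/2 × [2(25) + (n-1)(9)]
655 = n/2 × [50 + 9n - 9]
1310 = n × [41 + 9n]
9n² + (41)n - 1310 = 0
Discriminant: Δ = (41)² - 4(9)(-1310) = 1681 + 47160 = 48841
√Δ = 221
n = [-(41) + √Δ] / (2·9) = (-41 + 221) / 18 = 180 / 18 = 10
(The negative root is discarded since n must be a positive integer.)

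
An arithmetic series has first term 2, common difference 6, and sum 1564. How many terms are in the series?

Using S = n/2 × [2a + (n-1)d]
1564 = n/2 × [2(2) + (n-1)(6)]
1564 = n/2 × [4 + 6n - 6]
3128 = n × [-2 + 6n]
6n² + (-2)n - 3128 = 0
Discriminant: Δ = (-2)² - 4(6)(-3128) = 4 + 75072 = 75076
√Δ = 274
n = [-(-2) + √Δ] / (2·6) = (2 + 274) / 12 = 276 / 12 = 23
(The negative root is discarded since n must be a positive integer.)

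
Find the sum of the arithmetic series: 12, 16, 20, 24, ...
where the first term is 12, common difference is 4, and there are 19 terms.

Sₙ = n/2 × (first + last)
Last term = a + (n-1)d = 12 + (19-1)×4 = 84
S_19 = 19/2 × (12 + 84)
S_19 = 19/2 × 96 = 912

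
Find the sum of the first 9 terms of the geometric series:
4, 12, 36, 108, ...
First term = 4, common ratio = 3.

Sₙ = a(1 - rⁿ) / (1 - r)
S_9 = 4(1 - 3^9) / (1 - 3)
S_9 = 4(1 - 19683) / (-2)
S_9 = 39364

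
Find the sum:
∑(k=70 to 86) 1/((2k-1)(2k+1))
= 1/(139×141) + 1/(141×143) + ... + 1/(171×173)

Partial fractions: 1/((2k-1)(2k+1)) = (1/2)[1/(2k-1) - 1/(2k+1)]
The series telescopes:
= (1/2)[1/139 - 1/173]
= 17/24047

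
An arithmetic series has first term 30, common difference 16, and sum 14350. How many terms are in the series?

Using S = n/2 × [2a + (n-1)d]
14350 = n/2 × [2(30) + (n-1)(16)]
14350 = n/2 × [60 + 16n - 16]
28700 = n × [44 + 16n]
16n² + (44)n - 28700 = 0
Discriminant: Δ = (44)² - 4(16)(-28700) = 1936 + 1836800 = 1838736
√Δ = 1356
n = [-(44) + √Δ] / (2·16) = (-44 + 1356) / 32 = 1312 / 32 = 41
(The negative root is discarded since n must be a positive integer.)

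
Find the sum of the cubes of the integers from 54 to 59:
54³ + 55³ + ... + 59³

Use ∑_{k=1}^{n} k³ = [n(n+1)/2]², then subtract the first 53 terms.
∑_{k=1}^{59} k³ = [59×60/2]² = 1770² = 3132900
∑_{k=1}^{53} k³ = [53×54/2]² = 1431² = 2047761
∑_{k=54}^{59} k³ = 3132900 - 2047761 = 1085139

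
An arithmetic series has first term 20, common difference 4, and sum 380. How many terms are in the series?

Using S = n/2 × [2a + (n-1)d]
380 = n/2 × [2(20) + (n-1)(4)]
380 = n/2 × [40 + 4n - 4]
760 = n × [36 + 4n]
4n² + (36)n - 760 = 0
Discriminant: Δ = (36)² - 4(4)(-760) = 1296 + 12160 = 13456
√Δ = 116
n = [-(36) + √Δ] / (2·4) = (-36 + 116) / 8 = 80 / 8 = 10
(The negative root is discarded since n must be a positive integer.)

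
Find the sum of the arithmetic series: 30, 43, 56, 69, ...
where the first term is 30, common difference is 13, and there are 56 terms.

Sₙ = n/2 × (first + last)
Last term = a + (n-1)d = 30 + (56-1)×13 = 745
S_56 = 56/2 × (30 + 745)
S_56 = 56/2 × 775 = 21700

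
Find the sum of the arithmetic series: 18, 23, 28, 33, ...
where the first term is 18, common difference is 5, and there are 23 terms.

Sₙ = n/2 × (first + last)
Last term = a + (n-1)d = 18 + (23-1)×5 = 128
S_23 = 23/2 × (18 + 128)
S_23 = 23/2 × 146 = 1679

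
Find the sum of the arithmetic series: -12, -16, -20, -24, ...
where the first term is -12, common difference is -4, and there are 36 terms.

Sₙ = n/2 × (first + last)
Last term = a + (n-1)d = -12 + (36-1)×(-4) = -152
S_36 = 36/2 × (-12 + (-152))
S_36 = 36/2 × (-164) = -2952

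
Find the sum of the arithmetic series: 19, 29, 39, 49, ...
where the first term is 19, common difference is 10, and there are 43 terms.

Sₙ = n/2 × (first + last)
Last term = a + (n-1)d = 19 + (43-1)×10 = 439
S_43 = 43/2 × (19 + 439)
S_43 = 43/2 × 458 = 9847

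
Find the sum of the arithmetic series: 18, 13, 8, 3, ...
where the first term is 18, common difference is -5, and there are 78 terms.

Sₙ = n/2 × (first + last)
Last term = a + (n-1)d = 18 + (78-1)×(-5) = -367
S_78 = 78/2 × (18 + (-367))
S_78 = 78/2 × (-349) = -13611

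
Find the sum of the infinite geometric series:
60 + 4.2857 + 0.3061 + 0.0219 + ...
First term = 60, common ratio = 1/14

For |r| < 1, S = a / (1 - r)
S = 60 / (1 - (1/14))
S = 60 / (13/14)
S = 840/13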